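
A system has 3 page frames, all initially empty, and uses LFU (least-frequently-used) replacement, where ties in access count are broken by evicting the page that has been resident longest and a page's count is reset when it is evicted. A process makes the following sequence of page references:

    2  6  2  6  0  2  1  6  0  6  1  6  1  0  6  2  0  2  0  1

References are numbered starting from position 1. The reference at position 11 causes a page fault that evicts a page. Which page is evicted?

0

pos 1: 2 -> fault, frames (2)
pos 2: 6 -> fault, frames (2 6)
pos 3: 2 -> hit
pos 4: 6 -> hit
pos 5: 0 -> fault, frames (2 6 0)
pos 6: 2 -> hit
pos 7: 1 -> fault, evict 0, frames (2 6 1)
pos 8: 6 -> hit
pos 9: 0 -> fault, evict 1, frames (2 6 0)
pos 10: 6 -> hit
pos 11: 1 -> fault, evict 0, frames (2 6 1)
At position 11, page 0 is evicted.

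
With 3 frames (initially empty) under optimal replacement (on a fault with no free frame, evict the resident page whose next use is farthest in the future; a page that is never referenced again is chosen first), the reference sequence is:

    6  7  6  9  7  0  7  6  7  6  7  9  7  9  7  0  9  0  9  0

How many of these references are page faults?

6 → fault, frames [6]
7 → fault, frames [6, 7]
6 → hit
9 → fault, frames [6, 7, 9]
7 → hit
0 → fault, evict 9, frames [6, 7, 0]
7 → hit
6 → hit
7 → hit
6 → hit
7 → hit
9 → fault, evict 6, frames [7, 0, 9]
7 → hit
9 → hit
7 → hit
0 → hit
9 → hit
0 → hit
9 → hit
0 → hit
Page faults: 5.

5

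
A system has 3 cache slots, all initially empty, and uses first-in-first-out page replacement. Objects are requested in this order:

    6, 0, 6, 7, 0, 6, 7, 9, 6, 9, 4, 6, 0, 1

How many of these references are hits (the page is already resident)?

6

6: miss, frames (6)
0: miss, frames (6 0)
6: hit
7: miss, frames (6 0 7)
0: hit
6: hit
7: hit
9: miss, evict 6, frames (0 7 9)
6: miss, evict 0, frames (7 9 6)
9: hit
4: miss, evict 7, frames (9 6 4)
6: hit
0: miss, evict 9, frames (6 4 0)
1: miss, evict 6, frames (4 0 1)
Hits: 6.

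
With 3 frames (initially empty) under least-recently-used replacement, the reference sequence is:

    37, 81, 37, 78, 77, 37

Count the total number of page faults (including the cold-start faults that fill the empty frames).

4

37 → miss, frames (37)
81 → miss, frames (37 81)
37 → hit
78 → miss, frames (81 37 78)
77 → miss, evict 81, frames (37 78 77)
37 → hit
Page faults: 4.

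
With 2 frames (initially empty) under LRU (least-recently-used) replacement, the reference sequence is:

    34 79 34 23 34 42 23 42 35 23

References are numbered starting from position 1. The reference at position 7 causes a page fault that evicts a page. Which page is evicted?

pos 1: 34: fault, frames (34)
pos 2: 79: fault, frames (34 79)
pos 3: 34: hit
pos 4: 23: fault, evict 79, frames (34 23)
pos 5: 34: hit
pos 6: 42: fault, evict 23, frames (34 42)
pos 7: 23: fault, evict 34, frames (42 23)
At position 7, page 34 is evicted.

34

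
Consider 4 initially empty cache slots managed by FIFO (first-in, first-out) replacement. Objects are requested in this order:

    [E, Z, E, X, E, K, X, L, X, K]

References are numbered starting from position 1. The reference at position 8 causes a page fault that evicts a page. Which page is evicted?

E

pos 1: E → fault, frames (E)
pos 2: Z → fault, frames (E Z)
pos 3: E → hit
pos 4: X → fault, frames (E Z X)
pos 5: E → hit
pos 6: K → fault, frames (E Z X K)
pos 7: X → hit
pos 8: L → fault, evict E, frames (Z X K L)
At position 8, page E is evicted.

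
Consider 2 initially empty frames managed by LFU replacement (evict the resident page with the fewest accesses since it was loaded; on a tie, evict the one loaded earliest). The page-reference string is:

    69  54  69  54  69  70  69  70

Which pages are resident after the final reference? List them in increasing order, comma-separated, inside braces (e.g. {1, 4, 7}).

{69, 70}

69 → fault, frames [69]
54 → fault, frames [69, 54]
69 → hit
54 → hit
69 → hit
70 → fault, evict 54, frames [69, 70]
69 → hit
70 → hit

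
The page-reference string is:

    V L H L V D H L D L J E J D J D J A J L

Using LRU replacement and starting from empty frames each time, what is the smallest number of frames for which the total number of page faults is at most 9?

4

f=1: 20 faults
f=2: 13 faults
f=3: 11 faults
f=4: 8 faults
f=5: 7 faults
f=6: 7 faults
f=7: 7 faults
Smallest f with faults ≤ 9 is 4.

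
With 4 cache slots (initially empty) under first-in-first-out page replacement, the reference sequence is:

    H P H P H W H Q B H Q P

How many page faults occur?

H: miss, frames {H}
P: miss, frames {H,P}
H: hit
P: hit
H: hit
W: miss, frames {H,P,W}
H: hit
Q: miss, frames {H,P,W,Q}
B: miss, evict H, frames {P,W,Q,B}
H: miss, evict P, frames {W,Q,B,H}
Q: hit
P: miss, evict W, frames {Q,B,H,P}
Page faults: 7.

7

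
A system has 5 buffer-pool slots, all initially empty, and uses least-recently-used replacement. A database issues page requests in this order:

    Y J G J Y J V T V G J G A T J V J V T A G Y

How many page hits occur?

15

Y: miss, frames (Y)
J: miss, frames (Y J)
G: miss, frames (Y J G)
J: hit
Y: hit
J: hit
V: miss, frames (G Y J V)
T: miss, frames (G Y J V T)
V: hit
G: hit
J: hit
G: hit
A: miss, evict Y, frames (T V J G A)
T: hit
J: hit
V: hit
J: hit
V: hit
T: hit
A: hit
G: hit
Y: miss, evict J, frames (V T A G Y)
Hits: 15.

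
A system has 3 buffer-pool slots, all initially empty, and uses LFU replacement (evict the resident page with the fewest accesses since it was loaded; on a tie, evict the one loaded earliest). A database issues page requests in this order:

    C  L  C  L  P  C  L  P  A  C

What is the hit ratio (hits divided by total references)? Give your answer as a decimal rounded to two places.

C → fault, frames (C)
L → fault, frames (C L)
C → hit
L → hit
P → fault, frames (C L P)
C → hit
L → hit
P → hit
A → fault, evict P, frames (C L A)
C → hit
Hits: 6 of 10 references → 6/10 = 0.6000.

0.60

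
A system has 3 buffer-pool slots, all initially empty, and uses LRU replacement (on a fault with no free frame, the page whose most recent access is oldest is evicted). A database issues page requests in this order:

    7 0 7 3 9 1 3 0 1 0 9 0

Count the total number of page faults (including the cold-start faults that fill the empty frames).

7: miss, frames (7)
0: miss, frames (7 0)
7: hit
3: miss, frames (0 7 3)
9: miss, evict 0, frames (7 3 9)
1: miss, evict 7, frames (3 9 1)
3: hit
0: miss, evict 9, frames (1 3 0)
1: hit
0: hit
9: miss, evict 3, frames (1 0 9)
0: hit
Page faults: 7.

7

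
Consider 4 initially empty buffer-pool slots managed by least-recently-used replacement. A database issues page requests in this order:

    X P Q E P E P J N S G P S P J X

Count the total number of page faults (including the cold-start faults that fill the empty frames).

11

X -> miss, frames {X}
P -> miss, frames {X,P}
Q -> miss, frames {X,P,Q}
E -> miss, frames {X,P,Q,E}
P -> hit
E -> hit
P -> hit
J -> miss, evict X, frames {Q,E,P,J}
N -> miss, evict Q, frames {E,P,J,N}
S -> miss, evict E, frames {P,J,N,S}
G -> miss, evict P, frames {J,N,S,G}
P -> miss, evict J, frames {N,S,G,P}
S -> hit
P -> hit
J -> miss, evict N, frames {G,S,P,J}
X -> miss, evict G, frames {S,P,J,X}
Page faults: 11.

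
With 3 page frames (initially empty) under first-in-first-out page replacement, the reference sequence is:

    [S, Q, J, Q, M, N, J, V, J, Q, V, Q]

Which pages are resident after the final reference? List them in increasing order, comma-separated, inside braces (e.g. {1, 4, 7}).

S -> miss, frames [S]
Q -> miss, frames [S, Q]
J -> miss, frames [S, Q, J]
Q -> hit
M -> miss, evict S, frames [Q, J, M]
N -> miss, evict Q, frames [J, M, N]
J -> hit
V -> miss, evict J, frames [M, N, V]
J -> miss, evict M, frames [N, V, J]
Q -> miss, evict N, frames [V, J, Q]
V -> hit
Q -> hit

{J, Q, V}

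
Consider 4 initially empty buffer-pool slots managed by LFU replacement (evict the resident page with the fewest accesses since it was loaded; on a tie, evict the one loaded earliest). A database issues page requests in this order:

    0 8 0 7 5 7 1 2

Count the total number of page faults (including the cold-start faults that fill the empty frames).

0 -> fault, frames (0)
8 -> fault, frames (0 8)
0 -> hit
7 -> fault, frames (0 8 7)
5 -> fault, frames (0 8 7 5)
7 -> hit
1 -> fault, evict 8, frames (0 7 5 1)
2 -> fault, evict 5, frames (0 7 1 2)
Page faults: 6.

6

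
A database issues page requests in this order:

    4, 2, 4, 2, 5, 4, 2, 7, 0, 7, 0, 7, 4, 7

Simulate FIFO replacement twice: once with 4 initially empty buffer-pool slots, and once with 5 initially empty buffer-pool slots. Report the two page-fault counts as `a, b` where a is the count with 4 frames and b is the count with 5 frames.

6, 5

4 frames: F F . . F . . F F . . . F . → 6 faults.
5 frames: F F . . F . . F F . . . . . → 5 faults.
5 < 6: adding a frame reduced faults, as is typical.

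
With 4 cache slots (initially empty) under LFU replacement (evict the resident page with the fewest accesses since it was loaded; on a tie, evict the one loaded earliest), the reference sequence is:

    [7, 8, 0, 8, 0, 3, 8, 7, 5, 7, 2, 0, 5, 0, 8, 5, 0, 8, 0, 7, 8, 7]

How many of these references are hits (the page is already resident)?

7 -> fault, frames (7)
8 -> fault, frames (7 8)
0 -> fault, frames (7 8 0)
8 -> hit
0 -> hit
3 -> fault, frames (7 8 0 3)
8 -> hit
7 -> hit
5 -> fault, evict 3, frames (7 8 0 5)
7 -> hit
2 -> fault, evict 5, frames (7 8 0 2)
0 -> hit
5 -> fault, evict 2, frames (7 8 0 5)
0 -> hit
8 -> hit
5 -> hit
0 -> hit
8 -> hit
0 -> hit
7 -> hit
8 -> hit
7 -> hit
Hits: 15.

15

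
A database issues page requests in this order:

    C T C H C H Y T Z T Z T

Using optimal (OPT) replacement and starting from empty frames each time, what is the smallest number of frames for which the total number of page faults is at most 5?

3

f=1: 12 faults
f=2: 6 faults
f=3: 5 faults
f=4: 5 faults
f=5: 5 faults
Smallest f with faults ≤ 5 is 3.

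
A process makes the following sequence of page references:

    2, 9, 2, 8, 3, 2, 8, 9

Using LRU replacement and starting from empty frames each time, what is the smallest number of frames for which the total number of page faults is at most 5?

3

f=1: 8 faults
f=2: 7 faults
f=3: 5 faults
f=4: 4 faults
Smallest f with faults ≤ 5 is 3.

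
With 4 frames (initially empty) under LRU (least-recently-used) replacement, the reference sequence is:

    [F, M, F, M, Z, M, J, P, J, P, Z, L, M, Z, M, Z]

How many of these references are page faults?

7

F: fault, frames {F}
M: fault, frames {F,M}
F: hit
M: hit
Z: fault, frames {F,M,Z}
M: hit
J: fault, frames {F,Z,M,J}
P: fault, evict F, frames {Z,M,J,P}
J: hit
P: hit
Z: hit
L: fault, evict M, frames {J,P,Z,L}
M: fault, evict J, frames {P,Z,L,M}
Z: hit
M: hit
Z: hit
Page faults: 7.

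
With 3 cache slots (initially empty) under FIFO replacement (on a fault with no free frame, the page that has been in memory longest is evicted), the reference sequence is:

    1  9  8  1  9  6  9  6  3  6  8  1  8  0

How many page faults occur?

1 -> fault, frames (1)
9 -> fault, frames (1 9)
8 -> fault, frames (1 9 8)
1 -> hit
9 -> hit
6 -> fault, evict 1, frames (9 8 6)
9 -> hit
6 -> hit
3 -> fault, evict 9, frames (8 6 3)
6 -> hit
8 -> hit
1 -> fault, evict 8, frames (6 3 1)
8 -> fault, evict 6, frames (3 1 8)
0 -> fault, evict 3, frames (1 8 0)
Page faults: 8.

8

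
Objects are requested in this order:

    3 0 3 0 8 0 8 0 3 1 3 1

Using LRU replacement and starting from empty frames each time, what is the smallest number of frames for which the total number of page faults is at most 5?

f=1: 12 faults
f=2: 5 faults
f=3: 4 faults
f=4: 4 faults
Smallest f with faults ≤ 5 is 2.

2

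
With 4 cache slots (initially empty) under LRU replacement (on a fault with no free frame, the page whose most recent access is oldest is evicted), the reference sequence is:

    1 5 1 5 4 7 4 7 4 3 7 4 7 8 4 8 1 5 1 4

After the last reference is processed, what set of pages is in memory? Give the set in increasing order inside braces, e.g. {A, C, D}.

{1, 4, 5, 8}

1: miss, frames [1]
5: miss, frames [1, 5]
1: hit
5: hit
4: miss, frames [1, 5, 4]
7: miss, frames [1, 5, 4, 7]
4: hit
7: hit
4: hit
3: miss, evict 1, frames [5, 7, 4, 3]
7: hit
4: hit
7: hit
8: miss, evict 5, frames [3, 4, 7, 8]
4: hit
8: hit
1: miss, evict 3, frames [7, 4, 8, 1]
5: miss, evict 7, frames [4, 8, 1, 5]
1: hit
4: hit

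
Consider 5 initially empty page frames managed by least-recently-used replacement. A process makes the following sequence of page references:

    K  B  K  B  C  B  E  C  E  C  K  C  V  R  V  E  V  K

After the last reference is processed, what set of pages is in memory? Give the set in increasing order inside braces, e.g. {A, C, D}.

{C, E, K, R, V}

K -> miss, frames [K]
B -> miss, frames [K, B]
K -> hit
B -> hit
C -> miss, frames [K, B, C]
B -> hit
E -> miss, frames [K, C, B, E]
C -> hit
E -> hit
C -> hit
K -> hit
C -> hit
V -> miss, frames [B, E, K, C, V]
R -> miss, evict B, frames [E, K, C, V, R]
V -> hit
E -> hit
V -> hit
K -> hit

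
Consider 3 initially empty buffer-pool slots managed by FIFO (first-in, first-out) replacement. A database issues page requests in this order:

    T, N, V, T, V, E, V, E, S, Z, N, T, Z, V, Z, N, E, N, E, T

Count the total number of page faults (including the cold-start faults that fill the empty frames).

T → fault, frames {T}
N → fault, frames {T,N}
V → fault, frames {T,N,V}
T → hit
V → hit
E → fault, evict T, frames {N,V,E}
V → hit
E → hit
S → fault, evict N, frames {V,E,S}
Z → fault, evict V, frames {E,S,Z}
N → fault, evict E, frames {S,Z,N}
T → fault, evict S, frames {Z,N,T}
Z → hit
V → fault, evict Z, frames {N,T,V}
Z → fault, evict N, frames {T,V,Z}
N → fault, evict T, frames {V,Z,N}
E → fault, evict V, frames {Z,N,E}
N → hit
E → hit
T → fault, evict Z, frames {N,E,T}
Page faults: 13.

13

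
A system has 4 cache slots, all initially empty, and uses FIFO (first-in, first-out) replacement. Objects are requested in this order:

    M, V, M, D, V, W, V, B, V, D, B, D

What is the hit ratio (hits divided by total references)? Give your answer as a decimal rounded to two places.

M: miss, frames {M}
V: miss, frames {M,V}
M: hit
D: miss, frames {M,V,D}
V: hit
W: miss, frames {M,V,D,W}
V: hit
B: miss, evict M, frames {V,D,W,B}
V: hit
D: hit
B: hit
D: hit
Hits: 7 of 12 references → 7/12 = 0.5833.

0.58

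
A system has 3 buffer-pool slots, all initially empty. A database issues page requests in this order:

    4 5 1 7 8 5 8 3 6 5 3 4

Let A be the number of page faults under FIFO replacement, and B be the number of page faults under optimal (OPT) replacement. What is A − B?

1

Under FIFO: F F F F F F . F F . . F → 9 faults.
Under OPT: F F F F F . . F F . . F → 8 faults.
A − B = 9 − 8 = 1.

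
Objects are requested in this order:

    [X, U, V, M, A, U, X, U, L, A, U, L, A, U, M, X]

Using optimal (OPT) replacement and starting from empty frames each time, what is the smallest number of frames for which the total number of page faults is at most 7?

4

f=1: 16 faults
f=2: 12 faults
f=3: 8 faults
f=4: 7 faults
f=5: 6 faults
f=6: 6 faults
Smallest f with faults ≤ 7 is 4.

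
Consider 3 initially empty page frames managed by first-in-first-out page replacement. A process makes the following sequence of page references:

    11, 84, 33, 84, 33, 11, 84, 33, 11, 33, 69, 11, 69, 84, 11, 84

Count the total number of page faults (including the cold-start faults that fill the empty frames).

6

11 → miss, frames [11]
84 → miss, frames [11, 84]
33 → miss, frames [11, 84, 33]
84 → hit
33 → hit
11 → hit
84 → hit
33 → hit
11 → hit
33 → hit
69 → miss, evict 11, frames [84, 33, 69]
11 → miss, evict 84, frames [33, 69, 11]
69 → hit
84 → miss, evict 33, frames [69, 11, 84]
11 → hit
84 → hit
Page faults: 6.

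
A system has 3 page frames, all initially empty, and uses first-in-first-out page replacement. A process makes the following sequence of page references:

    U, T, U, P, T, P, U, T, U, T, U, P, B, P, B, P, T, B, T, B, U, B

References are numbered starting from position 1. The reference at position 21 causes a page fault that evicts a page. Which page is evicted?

T

pos 1: U -> fault, frames {U}
pos 2: T -> fault, frames {U,T}
pos 3: U -> hit
pos 4: P -> fault, frames {U,T,P}
pos 5: T -> hit
pos 6: P -> hit
pos 7: U -> hit
pos 8: T -> hit
pos 9: U -> hit
pos 10: T -> hit
pos 11: U -> hit
pos 12: P -> hit
pos 13: B -> fault, evict U, frames {T,P,B}
pos 14: P -> hit
pos 15: B -> hit
pos 16: P -> hit
pos 17: T -> hit
pos 18: B -> hit
pos 19: T -> hit
pos 20: B -> hit
pos 21: U -> fault, evict T, frames {P,B,U}
At position 21, page T is evicted.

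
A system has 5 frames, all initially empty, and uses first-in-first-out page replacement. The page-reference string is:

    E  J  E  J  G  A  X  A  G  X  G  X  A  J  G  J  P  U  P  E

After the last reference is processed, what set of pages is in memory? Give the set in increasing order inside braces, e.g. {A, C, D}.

{A, E, P, U, X}

E → miss, frames (E)
J → miss, frames (E J)
E → hit
J → hit
G → miss, frames (E J G)
A → miss, frames (E J G A)
X → miss, frames (E J G A X)
A → hit
G → hit
X → hit
G → hit
X → hit
A → hit
J → hit
G → hit
J → hit
P → miss, evict E, frames (J G A X P)
U → miss, evict J, frames (G A X P U)
P → hit
E → miss, evict G, frames (A X P U E)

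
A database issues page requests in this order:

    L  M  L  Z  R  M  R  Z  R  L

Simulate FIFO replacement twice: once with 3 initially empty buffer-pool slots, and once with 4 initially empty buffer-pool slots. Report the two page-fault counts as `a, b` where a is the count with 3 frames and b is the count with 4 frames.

3 frames: F F . F F . . . . F → 5 faults.
4 frames: F F . F F . . . . . → 4 faults.
4 < 5: adding a frame reduced faults, as is typical.

5, 4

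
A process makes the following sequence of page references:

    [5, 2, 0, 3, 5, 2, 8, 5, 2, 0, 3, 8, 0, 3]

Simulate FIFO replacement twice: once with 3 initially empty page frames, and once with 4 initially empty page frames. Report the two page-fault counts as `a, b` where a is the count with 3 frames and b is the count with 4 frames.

9, 10

3 frames: F F F F F F F . . F F . . . → 9 faults.
4 frames: F F F F . . F F F F F F . . → 10 faults.
10 > 9: adding a frame increased faults — Belady's anomaly.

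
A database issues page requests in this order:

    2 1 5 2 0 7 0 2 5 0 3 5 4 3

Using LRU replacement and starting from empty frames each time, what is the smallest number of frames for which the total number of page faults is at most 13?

f=1: 14 faults
f=2: 13 faults
f=3: 8 faults
f=4: 7 faults
f=5: 7 faults
f=6: 7 faults
f=7: 7 faults
Smallest f with faults ≤ 13 is 2.

2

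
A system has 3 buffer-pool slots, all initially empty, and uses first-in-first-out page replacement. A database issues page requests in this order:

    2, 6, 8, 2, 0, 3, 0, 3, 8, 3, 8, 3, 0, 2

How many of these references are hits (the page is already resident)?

8

2: miss, frames [2]
6: miss, frames [2, 6]
8: miss, frames [2, 6, 8]
2: hit
0: miss, evict 2, frames [6, 8, 0]
3: miss, evict 6, frames [8, 0, 3]
0: hit
3: hit
8: hit
3: hit
8: hit
3: hit
0: hit
2: miss, evict 8, frames [0, 3, 2]
Hits: 8.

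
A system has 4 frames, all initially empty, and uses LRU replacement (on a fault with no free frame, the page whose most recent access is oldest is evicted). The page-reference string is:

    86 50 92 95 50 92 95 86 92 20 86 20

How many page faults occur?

5

86: miss, frames [86]
50: miss, frames [86, 50]
92: miss, frames [86, 50, 92]
95: miss, frames [86, 50, 92, 95]
50: hit
92: hit
95: hit
86: hit
92: hit
20: miss, evict 50, frames [95, 86, 92, 20]
86: hit
20: hit
Page faults: 5.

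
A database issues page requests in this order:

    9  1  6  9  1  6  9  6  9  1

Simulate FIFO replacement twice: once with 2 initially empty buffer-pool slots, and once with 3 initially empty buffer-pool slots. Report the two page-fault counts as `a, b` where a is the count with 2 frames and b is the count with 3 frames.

8, 3

2 frames: F F F F F F F . . F → 8 faults.
3 frames: F F F . . . . . . . → 3 faults.
3 < 8: adding a frame reduced faults, as is typical.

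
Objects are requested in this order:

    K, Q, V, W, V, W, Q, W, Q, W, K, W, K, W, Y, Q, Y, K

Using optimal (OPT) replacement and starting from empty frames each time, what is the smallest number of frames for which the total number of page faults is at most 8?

3

f=1: 18 faults
f=2: 9 faults
f=3: 6 faults
f=4: 5 faults
f=5: 5 faults
Smallest f with faults ≤ 8 is 3.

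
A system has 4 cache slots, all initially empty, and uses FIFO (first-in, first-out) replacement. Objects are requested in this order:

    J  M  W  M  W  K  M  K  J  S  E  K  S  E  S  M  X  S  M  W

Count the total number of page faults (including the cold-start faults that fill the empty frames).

J: miss, frames (J)
M: miss, frames (J M)
W: miss, frames (J M W)
M: hit
W: hit
K: miss, frames (J M W K)
M: hit
K: hit
J: hit
S: miss, evict J, frames (M W K S)
E: miss, evict M, frames (W K S E)
K: hit
S: hit
E: hit
S: hit
M: miss, evict W, frames (K S E M)
X: miss, evict K, frames (S E M X)
S: hit
M: hit
W: miss, evict S, frames (E M X W)
Page faults: 9.

9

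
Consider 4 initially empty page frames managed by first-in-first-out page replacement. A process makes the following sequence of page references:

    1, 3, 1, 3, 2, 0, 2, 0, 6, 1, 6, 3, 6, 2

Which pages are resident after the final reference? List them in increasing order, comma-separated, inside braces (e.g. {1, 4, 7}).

{1, 2, 3, 6}

1 → miss, frames {1}
3 → miss, frames {1,3}
1 → hit
3 → hit
2 → miss, frames {1,3,2}
0 → miss, frames {1,3,2,0}
2 → hit
0 → hit
6 → miss, evict 1, frames {3,2,0,6}
1 → miss, evict 3, frames {2,0,6,1}
6 → hit
3 → miss, evict 2, frames {0,6,1,3}
6 → hit
2 → miss, evict 0, frames {6,1,3,2}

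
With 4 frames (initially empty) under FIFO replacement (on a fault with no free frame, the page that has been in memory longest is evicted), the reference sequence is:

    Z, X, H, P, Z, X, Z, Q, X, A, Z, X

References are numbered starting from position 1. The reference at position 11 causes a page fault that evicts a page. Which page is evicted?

H

pos 1: Z -> miss, frames [Z]
pos 2: X -> miss, frames [Z, X]
pos 3: H -> miss, frames [Z, X, H]
pos 4: P -> miss, frames [Z, X, H, P]
pos 5: Z -> hit
pos 6: X -> hit
pos 7: Z -> hit
pos 8: Q -> miss, evict Z, frames [X, H, P, Q]
pos 9: X -> hit
pos 10: A -> miss, evict X, frames [H, P, Q, A]
pos 11: Z -> miss, evict H, frames [P, Q, A, Z]
At position 11, page H is evicted.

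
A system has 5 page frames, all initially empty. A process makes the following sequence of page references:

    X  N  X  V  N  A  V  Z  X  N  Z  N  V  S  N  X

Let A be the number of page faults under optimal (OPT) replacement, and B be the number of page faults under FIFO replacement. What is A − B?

Under OPT: F F . F . F . F . . . . . F . . → 6 faults.
Under FIFO: F F . F . F . F . . . . . F . F → 7 faults.
A − B = 6 − 7 = -1.

-1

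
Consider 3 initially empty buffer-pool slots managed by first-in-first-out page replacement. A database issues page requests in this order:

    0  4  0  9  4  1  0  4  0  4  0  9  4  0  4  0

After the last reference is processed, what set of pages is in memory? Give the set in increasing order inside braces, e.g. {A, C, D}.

0: fault, frames (0)
4: fault, frames (0 4)
0: hit
9: fault, frames (0 4 9)
4: hit
1: fault, evict 0, frames (4 9 1)
0: fault, evict 4, frames (9 1 0)
4: fault, evict 9, frames (1 0 4)
0: hit
4: hit
0: hit
9: fault, evict 1, frames (0 4 9)
4: hit
0: hit
4: hit
0: hit

{0, 4, 9}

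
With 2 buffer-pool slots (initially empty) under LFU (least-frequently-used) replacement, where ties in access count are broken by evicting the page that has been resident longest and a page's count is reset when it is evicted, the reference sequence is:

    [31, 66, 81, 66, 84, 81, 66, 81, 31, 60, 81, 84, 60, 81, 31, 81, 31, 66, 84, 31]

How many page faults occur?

16

31: miss, frames [31]
66: miss, frames [31, 66]
81: miss, evict 31, frames [66, 81]
66: hit
84: miss, evict 81, frames [66, 84]
81: miss, evict 84, frames [66, 81]
66: hit
81: hit
31: miss, evict 81, frames [66, 31]
60: miss, evict 31, frames [66, 60]
81: miss, evict 60, frames [66, 81]
84: miss, evict 81, frames [66, 84]
60: miss, evict 84, frames [66, 60]
81: miss, evict 60, frames [66, 81]
31: miss, evict 81, frames [66, 31]
81: miss, evict 31, frames [66, 81]
31: miss, evict 81, frames [66, 31]
66: hit
84: miss, evict 31, frames [66, 84]
31: miss, evict 84, frames [66, 31]
Page faults: 16.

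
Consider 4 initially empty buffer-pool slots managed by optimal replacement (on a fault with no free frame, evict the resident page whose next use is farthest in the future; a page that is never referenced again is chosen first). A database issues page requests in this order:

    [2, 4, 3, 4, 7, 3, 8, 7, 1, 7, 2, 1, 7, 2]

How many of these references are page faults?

2 -> miss, frames [2]
4 -> miss, frames [2, 4]
3 -> miss, frames [2, 4, 3]
4 -> hit
7 -> miss, frames [2, 4, 3, 7]
3 -> hit
8 -> miss, evict 3, frames [2, 4, 7, 8]
7 -> hit
1 -> miss, evict 8, frames [2, 4, 7, 1]
7 -> hit
2 -> hit
1 -> hit
7 -> hit
2 -> hit
Page faults: 6.

6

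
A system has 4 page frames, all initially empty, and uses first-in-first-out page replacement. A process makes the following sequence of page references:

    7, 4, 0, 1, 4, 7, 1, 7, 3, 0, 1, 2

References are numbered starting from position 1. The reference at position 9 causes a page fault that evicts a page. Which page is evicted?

pos 1: 7 → fault, frames (7)
pos 2: 4 → fault, frames (7 4)
pos 3: 0 → fault, frames (7 4 0)
pos 4: 1 → fault, frames (7 4 0 1)
pos 5: 4 → hit
pos 6: 7 → hit
pos 7: 1 → hit
pos 8: 7 → hit
pos 9: 3 → fault, evict 7, frames (4 0 1 3)
At position 9, page 7 is evicted.

7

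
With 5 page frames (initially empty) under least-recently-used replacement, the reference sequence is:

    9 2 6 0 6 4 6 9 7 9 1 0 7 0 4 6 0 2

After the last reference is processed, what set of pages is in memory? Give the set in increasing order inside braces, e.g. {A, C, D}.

{0, 2, 4, 6, 7}

9: fault, frames (9)
2: fault, frames (9 2)
6: fault, frames (9 2 6)
0: fault, frames (9 2 6 0)
6: hit
4: fault, frames (9 2 0 6 4)
6: hit
9: hit
7: fault, evict 2, frames (0 4 6 9 7)
9: hit
1: fault, evict 0, frames (4 6 7 9 1)
0: fault, evict 4, frames (6 7 9 1 0)
7: hit
0: hit
4: fault, evict 6, frames (9 1 7 0 4)
6: fault, evict 9, frames (1 7 0 4 6)
0: hit
2: fault, evict 1, frames (7 4 6 0 2)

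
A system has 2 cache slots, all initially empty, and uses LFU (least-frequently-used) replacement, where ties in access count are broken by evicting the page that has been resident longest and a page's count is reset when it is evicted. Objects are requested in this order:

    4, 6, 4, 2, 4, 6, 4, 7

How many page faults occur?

5

4: miss, frames [4]
6: miss, frames [4, 6]
4: hit
2: miss, evict 6, frames [4, 2]
4: hit
6: miss, evict 2, frames [4, 6]
4: hit
7: miss, evict 6, frames [4, 7]
Page faults: 5.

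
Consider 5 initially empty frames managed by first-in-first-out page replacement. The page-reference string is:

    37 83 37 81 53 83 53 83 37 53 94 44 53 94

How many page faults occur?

6

37 -> miss, frames [37]
83 -> miss, frames [37, 83]
37 -> hit
81 -> miss, frames [37, 83, 81]
53 -> miss, frames [37, 83, 81, 53]
83 -> hit
53 -> hit
83 -> hit
37 -> hit
53 -> hit
94 -> miss, frames [37, 83, 81, 53, 94]
44 -> miss, evict 37, frames [83, 81, 53, 94, 44]
53 -> hit
94 -> hit
Page faults: 6.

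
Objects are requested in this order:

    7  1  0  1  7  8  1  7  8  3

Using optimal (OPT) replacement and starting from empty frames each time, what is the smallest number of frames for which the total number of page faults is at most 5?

3

f=1: 10 faults
f=2: 7 faults
f=3: 5 faults
f=4: 5 faults
f=5: 5 faults
Smallest f with faults ≤ 5 is 3.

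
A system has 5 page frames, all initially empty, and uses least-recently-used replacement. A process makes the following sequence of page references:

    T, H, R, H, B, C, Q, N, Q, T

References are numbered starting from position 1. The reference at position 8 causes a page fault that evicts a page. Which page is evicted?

R

pos 1: T: miss, frames (T)
pos 2: H: miss, frames (T H)
pos 3: R: miss, frames (T H R)
pos 4: H: hit
pos 5: B: miss, frames (T R H B)
pos 6: C: miss, frames (T R H B C)
pos 7: Q: miss, evict T, frames (R H B C Q)
pos 8: N: miss, evict R, frames (H B C Q N)
At position 8, page R is evicted.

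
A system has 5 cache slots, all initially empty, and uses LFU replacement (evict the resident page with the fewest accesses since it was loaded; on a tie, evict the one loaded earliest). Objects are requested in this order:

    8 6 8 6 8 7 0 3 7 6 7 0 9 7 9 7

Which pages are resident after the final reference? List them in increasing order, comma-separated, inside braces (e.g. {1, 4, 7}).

{0, 6, 7, 8, 9}

8: miss, frames (8)
6: miss, frames (8 6)
8: hit
6: hit
8: hit
7: miss, frames (8 6 7)
0: miss, frames (8 6 7 0)
3: miss, frames (8 6 7 0 3)
7: hit
6: hit
7: hit
0: hit
9: miss, evict 3, frames (8 6 7 0 9)
7: hit
9: hit
7: hit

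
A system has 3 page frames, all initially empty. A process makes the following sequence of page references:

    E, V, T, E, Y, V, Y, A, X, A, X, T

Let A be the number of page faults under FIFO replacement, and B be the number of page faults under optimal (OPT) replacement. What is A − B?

Under FIFO: F F F . F . . F F . . F → 7 faults.
Under OPT: F F F . F . . F F . . . → 6 faults.
A − B = 7 − 6 = 1.

1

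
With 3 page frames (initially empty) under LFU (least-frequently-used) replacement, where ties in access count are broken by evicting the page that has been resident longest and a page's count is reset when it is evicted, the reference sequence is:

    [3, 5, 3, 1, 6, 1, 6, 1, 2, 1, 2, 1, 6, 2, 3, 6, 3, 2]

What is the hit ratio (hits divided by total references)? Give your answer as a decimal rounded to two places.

0.56

3 → miss, frames {3}
5 → miss, frames {3,5}
3 → hit
1 → miss, frames {3,5,1}
6 → miss, evict 5, frames {3,1,6}
1 → hit
6 → hit
1 → hit
2 → miss, evict 3, frames {1,6,2}
1 → hit
2 → hit
1 → hit
6 → hit
2 → hit
3 → miss, evict 6, frames {1,2,3}
6 → miss, evict 3, frames {1,2,6}
3 → miss, evict 6, frames {1,2,3}
2 → hit
Hits: 10 of 18 references → 10/18 = 0.5556.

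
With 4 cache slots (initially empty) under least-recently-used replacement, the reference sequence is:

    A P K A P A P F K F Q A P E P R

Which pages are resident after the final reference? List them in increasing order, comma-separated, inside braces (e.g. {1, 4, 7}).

A -> miss, frames (A)
P -> miss, frames (A P)
K -> miss, frames (A P K)
A -> hit
P -> hit
A -> hit
P -> hit
F -> miss, frames (K A P F)
K -> hit
F -> hit
Q -> miss, evict A, frames (P K F Q)
A -> miss, evict P, frames (K F Q A)
P -> miss, evict K, frames (F Q A P)
E -> miss, evict F, frames (Q A P E)
P -> hit
R -> miss, evict Q, frames (A E P R)

{A, E, P, R}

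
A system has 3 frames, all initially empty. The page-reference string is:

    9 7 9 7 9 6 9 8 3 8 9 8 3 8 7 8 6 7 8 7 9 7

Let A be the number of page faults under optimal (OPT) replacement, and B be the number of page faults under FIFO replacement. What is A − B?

-3

Under OPT: F F . . . F . F F . . . . . F . F . . . F . → 8 faults.
Under FIFO: F F . . . F . F F . F . . . F F F . . . F F → 11 faults.
A − B = 8 − 11 = -3.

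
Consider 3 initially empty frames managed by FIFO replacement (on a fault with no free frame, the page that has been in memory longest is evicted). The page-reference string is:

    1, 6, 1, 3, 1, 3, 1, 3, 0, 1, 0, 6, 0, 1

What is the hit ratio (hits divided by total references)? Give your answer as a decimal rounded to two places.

0.57

1: fault, frames {1}
6: fault, frames {1,6}
1: hit
3: fault, frames {1,6,3}
1: hit
3: hit
1: hit
3: hit
0: fault, evict 1, frames {6,3,0}
1: fault, evict 6, frames {3,0,1}
0: hit
6: fault, evict 3, frames {0,1,6}
0: hit
1: hit
Hits: 8 of 14 references → 8/14 = 0.5714.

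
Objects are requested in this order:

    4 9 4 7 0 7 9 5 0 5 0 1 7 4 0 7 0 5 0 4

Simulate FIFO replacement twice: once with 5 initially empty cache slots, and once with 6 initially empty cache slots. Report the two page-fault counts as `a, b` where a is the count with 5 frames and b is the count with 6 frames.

7, 6

5 frames: F F . F F . . F . . . F . F . . . . . . → 7 faults.
6 frames: F F . F F . . F . . . F . . . . . . . . → 6 faults.
6 < 7: adding a frame reduced faults, as is typical.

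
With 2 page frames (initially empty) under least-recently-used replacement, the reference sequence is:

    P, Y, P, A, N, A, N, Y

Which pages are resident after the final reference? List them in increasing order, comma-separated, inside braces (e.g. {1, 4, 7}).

{N, Y}

P -> miss, frames (P)
Y -> miss, frames (P Y)
P -> hit
A -> miss, evict Y, frames (P A)
N -> miss, evict P, frames (A N)
A -> hit
N -> hit
Y -> miss, evict A, frames (N Y)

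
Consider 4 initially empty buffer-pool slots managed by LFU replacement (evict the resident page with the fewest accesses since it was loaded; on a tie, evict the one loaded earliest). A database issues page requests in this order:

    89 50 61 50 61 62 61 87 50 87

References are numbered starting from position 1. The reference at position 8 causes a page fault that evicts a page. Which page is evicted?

89

pos 1: 89: fault, frames {89}
pos 2: 50: fault, frames {89,50}
pos 3: 61: fault, frames {89,50,61}
pos 4: 50: hit
pos 5: 61: hit
pos 6: 62: fault, frames {89,50,61,62}
pos 7: 61: hit
pos 8: 87: fault, evict 89, frames {50,61,62,87}
At position 8, page 89 is evicted.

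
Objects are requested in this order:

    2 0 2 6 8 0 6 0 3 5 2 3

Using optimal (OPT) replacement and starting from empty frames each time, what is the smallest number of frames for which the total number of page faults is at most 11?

f=1: 12 faults
f=2: 8 faults
f=3: 7 faults
f=4: 6 faults
f=5: 6 faults
f=6: 6 faults
Smallest f with faults ≤ 11 is 2.

2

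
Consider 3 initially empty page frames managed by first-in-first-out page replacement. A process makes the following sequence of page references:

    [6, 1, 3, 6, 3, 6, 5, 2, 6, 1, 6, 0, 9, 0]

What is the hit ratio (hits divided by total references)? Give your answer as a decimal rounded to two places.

6 → fault, frames {6}
1 → fault, frames {6,1}
3 → fault, frames {6,1,3}
6 → hit
3 → hit
6 → hit
5 → fault, evict 6, frames {1,3,5}
2 → fault, evict 1, frames {3,5,2}
6 → fault, evict 3, frames {5,2,6}
1 → fault, evict 5, frames {2,6,1}
6 → hit
0 → fault, evict 2, frames {6,1,0}
9 → fault, evict 6, frames {1,0,9}
0 → hit
Hits: 5 of 14 references → 5/14 = 0.3571.

0.36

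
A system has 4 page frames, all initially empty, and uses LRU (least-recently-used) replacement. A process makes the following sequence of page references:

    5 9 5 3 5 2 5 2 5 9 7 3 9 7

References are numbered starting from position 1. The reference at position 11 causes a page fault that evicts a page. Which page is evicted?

pos 1: 5: fault, frames [5]
pos 2: 9: fault, frames [5, 9]
pos 3: 5: hit
pos 4: 3: fault, frames [9, 5, 3]
pos 5: 5: hit
pos 6: 2: fault, frames [9, 3, 5, 2]
pos 7: 5: hit
pos 8: 2: hit
pos 9: 5: hit
pos 10: 9: hit
pos 11: 7: fault, evict 3, frames [2, 5, 9, 7]
At position 11, page 3 is evicted.

3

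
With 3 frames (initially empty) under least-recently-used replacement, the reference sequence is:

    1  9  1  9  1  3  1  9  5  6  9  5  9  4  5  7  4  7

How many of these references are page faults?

1 → miss, frames [1]
9 → miss, frames [1, 9]
1 → hit
9 → hit
1 → hit
3 → miss, frames [9, 1, 3]
1 → hit
9 → hit
5 → miss, evict 3, frames [1, 9, 5]
6 → miss, evict 1, frames [9, 5, 6]
9 → hit
5 → hit
9 → hit
4 → miss, evict 6, frames [5, 9, 4]
5 → hit
7 → miss, evict 9, frames [4, 5, 7]
4 → hit
7 → hit
Page faults: 7.

7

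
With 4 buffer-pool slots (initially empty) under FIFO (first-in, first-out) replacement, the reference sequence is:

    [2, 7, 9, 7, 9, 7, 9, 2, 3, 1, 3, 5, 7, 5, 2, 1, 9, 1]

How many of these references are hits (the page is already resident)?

2 -> miss, frames [2]
7 -> miss, frames [2, 7]
9 -> miss, frames [2, 7, 9]
7 -> hit
9 -> hit
7 -> hit
9 -> hit
2 -> hit
3 -> miss, frames [2, 7, 9, 3]
1 -> miss, evict 2, frames [7, 9, 3, 1]
3 -> hit
5 -> miss, evict 7, frames [9, 3, 1, 5]
7 -> miss, evict 9, frames [3, 1, 5, 7]
5 -> hit
2 -> miss, evict 3, frames [1, 5, 7, 2]
1 -> hit
9 -> miss, evict 1, frames [5, 7, 2, 9]
1 -> miss, evict 5, frames [7, 2, 9, 1]
Hits: 8.

8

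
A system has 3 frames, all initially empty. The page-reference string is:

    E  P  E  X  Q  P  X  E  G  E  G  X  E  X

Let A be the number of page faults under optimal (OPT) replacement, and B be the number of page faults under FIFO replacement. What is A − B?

Under OPT: F F . F F . . F F . . . . . → 6 faults.
Under FIFO: F F . F F . . F F . . F . . → 7 faults.
A − B = 6 − 7 = -1.

-1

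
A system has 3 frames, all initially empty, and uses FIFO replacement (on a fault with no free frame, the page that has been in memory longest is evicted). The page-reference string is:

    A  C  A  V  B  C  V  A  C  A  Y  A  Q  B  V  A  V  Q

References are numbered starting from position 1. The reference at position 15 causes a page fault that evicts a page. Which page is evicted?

pos 1: A -> miss, frames {A}
pos 2: C -> miss, frames {A,C}
pos 3: A -> hit
pos 4: V -> miss, frames {A,C,V}
pos 5: B -> miss, evict A, frames {C,V,B}
pos 6: C -> hit
pos 7: V -> hit
pos 8: A -> miss, evict C, frames {V,B,A}
pos 9: C -> miss, evict V, frames {B,A,C}
pos 10: A -> hit
pos 11: Y -> miss, evict B, frames {A,C,Y}
pos 12: A -> hit
pos 13: Q -> miss, evict A, frames {C,Y,Q}
pos 14: B -> miss, evict C, frames {Y,Q,B}
pos 15: V -> miss, evict Y, frames {Q,B,V}
At position 15, page Y is evicted.

Y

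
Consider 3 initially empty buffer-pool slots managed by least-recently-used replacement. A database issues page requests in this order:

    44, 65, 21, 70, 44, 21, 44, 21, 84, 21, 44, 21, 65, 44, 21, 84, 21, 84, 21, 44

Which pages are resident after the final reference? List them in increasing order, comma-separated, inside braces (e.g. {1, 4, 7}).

44: fault, frames (44)
65: fault, frames (44 65)
21: fault, frames (44 65 21)
70: fault, evict 44, frames (65 21 70)
44: fault, evict 65, frames (21 70 44)
21: hit
44: hit
21: hit
84: fault, evict 70, frames (44 21 84)
21: hit
44: hit
21: hit
65: fault, evict 84, frames (44 21 65)
44: hit
21: hit
84: fault, evict 65, frames (44 21 84)
21: hit
84: hit
21: hit
44: hit

{21, 44, 84}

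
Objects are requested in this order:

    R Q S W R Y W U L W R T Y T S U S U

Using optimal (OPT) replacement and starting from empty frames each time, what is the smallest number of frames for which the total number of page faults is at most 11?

f=1: 18 faults
f=2: 12 faults
f=3: 11 faults
f=4: 10 faults
f=5: 9 faults
f=6: 8 faults
f=7: 8 faults
f=8: 8 faults
Smallest f with faults ≤ 11 is 3.

3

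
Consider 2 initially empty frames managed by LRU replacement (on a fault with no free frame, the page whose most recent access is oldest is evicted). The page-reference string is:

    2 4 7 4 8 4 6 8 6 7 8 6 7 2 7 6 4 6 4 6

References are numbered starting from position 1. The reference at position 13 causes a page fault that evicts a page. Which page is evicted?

8

pos 1: 2 -> fault, frames (2)
pos 2: 4 -> fault, frames (2 4)
pos 3: 7 -> fault, evict 2, frames (4 7)
pos 4: 4 -> hit
pos 5: 8 -> fault, evict 7, frames (4 8)
pos 6: 4 -> hit
pos 7: 6 -> fault, evict 8, frames (4 6)
pos 8: 8 -> fault, evict 4, frames (6 8)
pos 9: 6 -> hit
pos 10: 7 -> fault, evict 8, frames (6 7)
pos 11: 8 -> fault, evict 6, frames (7 8)
pos 12: 6 -> fault, evict 7, frames (8 6)
pos 13: 7 -> fault, evict 8, frames (6 7)
At position 13, page 8 is evicted.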